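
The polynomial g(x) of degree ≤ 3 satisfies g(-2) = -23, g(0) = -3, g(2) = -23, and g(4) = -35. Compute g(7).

Using the Lagrange interpolation formula with nodes -2, 0, 2, 4:
  L_0(x) = x(x - 2)(x - 4) / -48
  L_1(x) = (x + 2)(x - 2)(x - 4) / 16
  L_2(x) = (x + 2)x(x - 4) / -16
  L_3(x) = (x + 2)x(x - 2) / 48
Then g(x) = -23·L_0(x) - 3·L_1(x) - 23·L_2(x) - 35·L_3(x).
Expanding and collecting terms gives g(x) = x³ - 5x² - 4x - 3.
Evaluating at x = 7: g(7) = 67.

67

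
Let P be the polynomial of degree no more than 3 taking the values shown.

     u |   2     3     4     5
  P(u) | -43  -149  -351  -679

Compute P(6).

-1163

Write P(u) = au^3 + bu^2 + cu + d. Substituting each data point gives a linear system:
  8a + 4b + 2c + d = -43
  27a + 9b + 3c + d = -149
  64a + 16b + 4c + d = -351
  125a + 25b + 5c + d = -679
Solving the system yields a = -5, b = -3, c = 4, d = 1.
So P(u) = -5u³ - 3u² + 4u + 1.
Then P(6) = -1163.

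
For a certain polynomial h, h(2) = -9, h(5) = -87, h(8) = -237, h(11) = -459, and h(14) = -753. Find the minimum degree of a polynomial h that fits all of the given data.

2

Forward differences of the values at u = 2, 5, 8, 11, 14:
  h  : -9  -87  -237  -459  -753
  Δ  : -78  -150  -222  -294
  Δ^2: -72  -72  -72
  Δ^3: 0  0
  Δ^4: 0
The second differences are constant (-72) and nonzero, while all higher differences vanish, so the minimal degree is 2.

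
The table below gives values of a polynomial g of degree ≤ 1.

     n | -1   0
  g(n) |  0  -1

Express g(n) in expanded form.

g(n) = -n - 1

Write g(n) = an + b. Substituting each data point gives a linear system:
  -a + b = 0
  b = -1
Solving the system yields a = -1, b = -1.
So g(n) = -n - 1.
Check: g(-1) = 0. ✓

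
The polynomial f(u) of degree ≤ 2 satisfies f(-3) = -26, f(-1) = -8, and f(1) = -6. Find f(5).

Using the Lagrange interpolation formula with nodes -3, -1, 1:
  L_0(u) = (u + 1)(u - 1) / 8
  L_1(u) = (u + 3)(u - 1) / -4
  L_2(u) = (u + 3)(u + 1) / 8
Then f(u) = -26·L_0(u) - 8·L_1(u) - 6·L_2(u).
Expanding and collecting terms gives f(u) = -2u^2 + u - 5.
Evaluating at u = 5: f(5) = -50.

-50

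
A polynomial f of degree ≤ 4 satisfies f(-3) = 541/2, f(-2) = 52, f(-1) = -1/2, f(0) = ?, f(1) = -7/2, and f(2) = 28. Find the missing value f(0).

The 5 known points determine the degree-4 polynomial uniquely.
Write f(s) = as^4 + bs^3 + cs^2 + ds + e. Substituting each data point gives a linear system:
  81a - 27b + 9c - 3d + e = 541/2
  16a - 8b + 4c - 2d + e = 52
  a - b + c - d + e = -1/2
  a + b + c + d + e = -7/2
  16a + 8b + 4c + 2d + e = 28
Solving the system yields a = 3, b = -3/2, c = -1, d = 0, e = -4.
So f(s) = 3s⁴ - (3/2)s³ - s² - 4.
Then f(0) = -4.

-4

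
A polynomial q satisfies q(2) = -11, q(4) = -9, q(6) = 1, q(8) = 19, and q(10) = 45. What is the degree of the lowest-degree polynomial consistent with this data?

Forward differences of the values at t = 2, 4, 6, 8, 10:
  q  : -11  -9  1  19  45
  Δ  : 2  10  18  26
  Δ^2: 8  8  8
  Δ^3: 0  0
  Δ^4: 0
The second differences are constant (8) and nonzero, while all higher differences vanish, so the minimal degree is 2.

2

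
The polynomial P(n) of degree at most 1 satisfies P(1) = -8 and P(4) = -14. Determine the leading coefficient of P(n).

Write P(n) = an + b. Substituting each data point gives a linear system:
  a + b = -8
  4a + b = -14
Solving the system yields a = -2, b = -6.
So P(n) = -2n - 6.
The leading coefficient is -2.

-2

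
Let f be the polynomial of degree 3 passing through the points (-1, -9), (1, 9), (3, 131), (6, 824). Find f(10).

Write f(s) = as^3 + bs^2 + cs + d. Substituting each data point gives a linear system:
  -a + b - c + d = -9
  a + b + c + d = 9
  27a + 9b + 3c + d = 131
  216a + 36b + 6c + d = 824
Solving the system yields a = 3, b = 4, c = 6, d = -4.
So f(s) = 3s³ + 4s² + 6s - 4.
Then f(10) = 3456.

3456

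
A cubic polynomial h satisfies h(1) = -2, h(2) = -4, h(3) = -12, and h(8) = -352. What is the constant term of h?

0

Write h(u) = au^3 + bu^2 + cu + d. Substituting each data point gives a linear system:
  a + b + c + d = -2
  8a + 4b + 2c + d = -4
  27a + 9b + 3c + d = -12
  512a + 64b + 8c + d = -352
Solving the system yields a = -1, b = 3, c = -4, d = 0.
So h(u) = -u^3 + 3u^2 - 4u.
The constant term is 0.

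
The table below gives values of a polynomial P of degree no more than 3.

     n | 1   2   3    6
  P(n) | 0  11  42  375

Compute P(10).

1827

Write P(n) = an^3 + bn^2 + cn + d. Substituting each data point gives a linear system:
  a + b + c + d = 0
  8a + 4b + 2c + d = 11
  27a + 9b + 3c + d = 42
  216a + 36b + 6c + d = 375
Solving the system yields a = 2, b = -2, c = 3, d = -3.
So P(n) = 2n^3 - 2n^2 + 3n - 3.
Then P(10) = 1827.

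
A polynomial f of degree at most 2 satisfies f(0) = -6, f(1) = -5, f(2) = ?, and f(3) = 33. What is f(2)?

8

The 3 known points determine the degree-2 polynomial uniquely.
Write f(n) = an^2 + bn + c. Substituting each data point gives a linear system:
  c = -6
  a + b + c = -5
  9a + 3b + c = 33
Solving the system yields a = 6, b = -5, c = -6.
So f(n) = 6n² - 5n - 6.
Then f(2) = 8.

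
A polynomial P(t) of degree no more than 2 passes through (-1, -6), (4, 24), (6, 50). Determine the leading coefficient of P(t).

1

Write P(t) = at^2 + bt + c. Substituting each data point gives a linear system:
  a - b + c = -6
  16a + 4b + c = 24
  36a + 6b + c = 50
Solving the system yields a = 1, b = 3, c = -4.
So P(t) = t^2 + 3t - 4.
The leading coefficient is 1.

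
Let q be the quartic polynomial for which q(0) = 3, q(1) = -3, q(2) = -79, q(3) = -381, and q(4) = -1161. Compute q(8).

Forward differences of the values at u = 0, 1, 2, 3, 4:
  q  : 3  -3  -79  -381  -1161
  Δ  : -6  -76  -302  -780
  Δ^2: -70  -226  -478
  Δ^3: -156  -252
  Δ^4: -96
The fourth differences are constant, confirming degree 4.
Interpolating (Newton forward form) and evaluating at u = 8 gives q(8) = -17461.

-17461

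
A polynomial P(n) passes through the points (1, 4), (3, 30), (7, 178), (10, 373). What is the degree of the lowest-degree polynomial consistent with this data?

2

Divided differences on the nodes 1, 3, 7, 10:
  order 0: 4  30  178  373
  order 1: 13  37  65
  order 2: 4  4
  order 3: 0
The order-2 divided differences are all 4 (nonzero) and every higher order vanishes, so the data lies on a polynomial of degree exactly 2.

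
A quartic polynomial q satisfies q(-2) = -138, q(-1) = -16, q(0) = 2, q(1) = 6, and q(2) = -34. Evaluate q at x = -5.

-3828

Forward differences of the values at x = -2, -1, 0, 1, 2:
  q  : -138  -16  2  6  -34
  Δ  : 122  18  4  -40
  Δ^2: -104  -14  -44
  Δ^3: 90  -30
  Δ^4: -120
The fourth differences are constant, confirming degree 4.
Interpolating (Newton forward form) and evaluating at x = -5 gives q(-5) = -3828.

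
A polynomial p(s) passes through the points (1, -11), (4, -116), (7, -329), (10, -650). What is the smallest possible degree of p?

2

Forward differences of the values at s = 1, 4, 7, 10:
  p  : -11  -116  -329  -650
  Δ  : -105  -213  -321
  Δ^2: -108  -108
  Δ^3: 0
The second differences are constant (-108) and nonzero, while all higher differences vanish, so the minimal degree is 2.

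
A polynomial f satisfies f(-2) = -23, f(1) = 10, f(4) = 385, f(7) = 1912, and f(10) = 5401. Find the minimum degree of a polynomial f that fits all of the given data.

3

Forward differences of the values at u = -2, 1, 4, 7, 10:
  f  : -23  10  385  1912  5401
  Δ  : 33  375  1527  3489
  Δ^2: 342  1152  1962
  Δ^3: 810  810
  Δ^4: 0
The third differences are constant (810) and nonzero, while all higher differences vanish, so the minimal degree is 3.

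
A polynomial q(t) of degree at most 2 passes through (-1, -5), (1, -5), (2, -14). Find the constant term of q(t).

-2

Write q(t) = at^2 + bt + c. Substituting each data point gives a linear system:
  a - b + c = -5
  a + b + c = -5
  4a + 2b + c = -14
Solving the system yields a = -3, b = 0, c = -2.
So q(t) = -3t^2 - 2.
The constant term is -2.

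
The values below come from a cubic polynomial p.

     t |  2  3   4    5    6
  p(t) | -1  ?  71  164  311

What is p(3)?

On equispaced nodes a degree-3 polynomial has vanishing fourth forward difference, so
  p(2) - 4·p(3) + 6·p(4) - 4·p(5) + p(6) = 0.
Substituting the known values and solving for p(3):
  -4·p(3) = -80
  p(3) = 20.

20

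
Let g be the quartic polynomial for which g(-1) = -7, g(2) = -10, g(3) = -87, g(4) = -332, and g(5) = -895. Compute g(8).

-6712

Using the Lagrange interpolation formula with nodes -1, 2, 3, 4, 5:
  L_0(t) = (t - 2)(t - 3)(t - 4)(t - 5) / 360
  L_1(t) = (t + 1)(t - 3)(t - 4)(t - 5) / -18
  L_2(t) = (t + 1)(t - 2)(t - 4)(t - 5) / 8
  L_3(t) = (t + 1)(t - 2)(t - 3)(t - 5) / -10
  L_4(t) = (t + 1)(t - 2)(t - 3)(t - 4) / 36
Then g(t) = -7·L_0(t) - 10·L_1(t) - 87·L_2(t) - 332·L_3(t) - 895·L_4(t).
Expanding and collecting terms gives g(t) = -2t⁴ + 3t³ - t² + t.
Evaluating at t = 8: g(8) = -6712.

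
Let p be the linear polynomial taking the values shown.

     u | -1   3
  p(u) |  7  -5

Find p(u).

p(u) = -3u + 4

Using the Lagrange interpolation formula with nodes -1, 3:
  L_0(u) = (u - 3) / -4
  L_1(u) = (u + 1) / 4
Then p(u) = 7·L_0(u) - 5·L_1(u).
Expanding and collecting terms gives p(u) = -3u + 4.
Check: p(-1) = 7. ✓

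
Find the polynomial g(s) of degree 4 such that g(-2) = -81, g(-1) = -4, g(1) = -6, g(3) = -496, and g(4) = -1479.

g(s) = -5s^4 - 2s^3 - 5s^2 + s + 5

Using the Lagrange interpolation formula with nodes -2, -1, 1, 3, 4:
  L_0(s) = (s + 1)(s - 1)(s - 3)(s - 4) / 90
  L_1(s) = (s + 2)(s - 1)(s - 3)(s - 4) / -40
  L_2(s) = (s + 2)(s + 1)(s - 3)(s - 4) / 36
  L_3(s) = (s + 2)(s + 1)(s - 1)(s - 4) / -40
  L_4(s) = (s + 2)(s + 1)(s - 1)(s - 3) / 90
Then g(s) = -81·L_0(s) - 4·L_1(s) - 6·L_2(s) - 496·L_3(s) - 1479·L_4(s).
Expanding and collecting terms gives g(s) = -5s⁴ - 2s³ - 5s² + s + 5.
Check: g(4) = -1479. ✓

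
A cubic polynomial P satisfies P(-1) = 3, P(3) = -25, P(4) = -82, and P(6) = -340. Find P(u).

P(u) = -2u^3 + 2u^2 + 3u + 2

Write P(u) = au^3 + bu^2 + cu + d. Substituting each data point gives a linear system:
  -a + b - c + d = 3
  27a + 9b + 3c + d = -25
  64a + 16b + 4c + d = -82
  216a + 36b + 6c + d = -340
Solving the system yields a = -2, b = 2, c = 3, d = 2.
So P(u) = -2u^3 + 2u^2 + 3u + 2.
Check: P(4) = -82. ✓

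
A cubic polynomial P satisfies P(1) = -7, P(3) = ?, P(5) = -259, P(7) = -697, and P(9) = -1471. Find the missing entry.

-61

On equispaced nodes a degree-3 polynomial has vanishing fourth forward difference, so
  P(1) - 4·P(3) + 6·P(5) - 4·P(7) + P(9) = 0.
Substituting the known values and solving for P(3):
  -4·P(3) = 244
  P(3) = -61.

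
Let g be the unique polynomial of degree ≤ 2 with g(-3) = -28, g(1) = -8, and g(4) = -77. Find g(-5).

-86

Using the Lagrange interpolation formula with nodes -3, 1, 4:
  L_0(n) = (n - 1)(n - 4) / 28
  L_1(n) = (n + 3)(n - 4) / -12
  L_2(n) = (n + 3)(n - 1) / 21
Then g(n) = -28·L_0(n) - 8·L_1(n) - 77·L_2(n).
Expanding and collecting terms gives g(n) = -4n^2 - 3n - 1.
Evaluating at n = -5: g(-5) = -86.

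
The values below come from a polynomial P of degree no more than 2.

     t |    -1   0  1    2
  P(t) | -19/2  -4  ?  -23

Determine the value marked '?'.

The 3 known points determine the degree-2 polynomial uniquely.
Write P(t) = at^2 + bt + c. Substituting each data point gives a linear system:
  a - b + c = -19/2
  c = -4
  4a + 2b + c = -23
Solving the system yields a = -5, b = 1/2, c = -4.
So P(t) = -5t² + (1/2)t - 4.
Then P(1) = -17/2.

-17/2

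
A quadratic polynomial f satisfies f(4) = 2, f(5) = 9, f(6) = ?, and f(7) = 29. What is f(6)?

On equispaced nodes a degree-2 polynomial has vanishing third forward difference, so
  - f(4) + 3·f(5) - 3·f(6) + f(7) = 0.
Substituting the known values and solving for f(6):
  -3·f(6) = -54
  f(6) = 18.

18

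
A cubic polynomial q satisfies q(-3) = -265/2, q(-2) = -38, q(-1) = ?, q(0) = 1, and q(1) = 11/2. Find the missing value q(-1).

On equispaced nodes a degree-3 polynomial has vanishing fourth forward difference, so
  q(-3) - 4·q(-2) + 6·q(-1) - 4·q(0) + q(1) = 0.
Substituting the known values and solving for q(-1):
  6·q(-1) = -21
  q(-1) = -7/2.

-7/2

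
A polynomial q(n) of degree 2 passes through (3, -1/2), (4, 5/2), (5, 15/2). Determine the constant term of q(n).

Write q(n) = an^2 + bn + c. Substituting each data point gives a linear system:
  9a + 3b + c = -1/2
  16a + 4b + c = 5/2
  25a + 5b + c = 15/2
Solving the system yields a = 1, b = -4, c = 5/2.
So q(n) = n^2 - 4n + 5/2.
The constant term is 5/2.

5/2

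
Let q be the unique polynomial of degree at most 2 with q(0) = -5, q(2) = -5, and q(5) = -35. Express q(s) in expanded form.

q(s) = -2s^2 + 4s - 5

Write q(s) = as^2 + bs + c. Substituting each data point gives a linear system:
  c = -5
  4a + 2b + c = -5
  25a + 5b + c = -35
Solving the system yields a = -2, b = 4, c = -5.
So q(s) = -2s^2 + 4s - 5.
Check: q(2) = -5. ✓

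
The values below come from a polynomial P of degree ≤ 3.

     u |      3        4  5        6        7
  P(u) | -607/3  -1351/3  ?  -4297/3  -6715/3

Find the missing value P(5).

On equispaced nodes a degree-3 polynomial has vanishing fourth forward difference, so
  P(3) - 4·P(4) + 6·P(5) - 4·P(6) + P(7) = 0.
Substituting the known values and solving for P(5):
  6·P(5) = -5090
  P(5) = -2545/3.

-2545/3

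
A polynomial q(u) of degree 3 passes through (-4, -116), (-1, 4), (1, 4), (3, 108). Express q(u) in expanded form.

Write q(u) = au^3 + bu^2 + cu + d. Substituting each data point gives a linear system:
  -64a + 16b - 4c + d = -116
  -a + b - c + d = 4
  a + b + c + d = 4
  27a + 9b + 3c + d = 108
Solving the system yields a = 3, b = 4, c = -3, d = 0.
So q(u) = 3u^3 + 4u^2 - 3u.
Check: q(1) = 4. ✓

q(u) = 3u^3 + 4u^2 - 3u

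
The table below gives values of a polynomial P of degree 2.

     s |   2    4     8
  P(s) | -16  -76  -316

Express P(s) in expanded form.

Using the Lagrange interpolation formula with nodes 2, 4, 8:
  L_0(s) = (s - 4)(s - 8) / 12
  L_1(s) = (s - 2)(s - 8) / -8
  L_2(s) = (s - 2)(s - 4) / 24
Then P(s) = -16·L_0(s) - 76·L_1(s) - 316·L_2(s).
Expanding and collecting terms gives P(s) = -5s^2 + 4.
Check: P(2) = -16. ✓

P(s) = -5s^2 + 4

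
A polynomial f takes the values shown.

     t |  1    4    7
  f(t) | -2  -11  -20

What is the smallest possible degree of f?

1

Forward differences of the values at t = 1, 4, 7:
  f  : -2  -11  -20
  Δ  : -9  -9
  Δ^2: 0
The first differences are constant (-9) and nonzero, while all higher differences vanish, so the minimal degree is 1.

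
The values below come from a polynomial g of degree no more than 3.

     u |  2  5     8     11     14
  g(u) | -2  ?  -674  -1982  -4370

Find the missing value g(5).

The 4 known points determine the degree-3 polynomial uniquely.
Write g(u) = au^3 + bu^2 + cu + d. Substituting each data point gives a linear system:
  8a + 4b + 2c + d = -2
  512a + 64b + 8c + d = -674
  1331a + 121b + 11c + d = -1982
  2744a + 196b + 14c + d = -4370
Solving the system yields a = -2, b = 6, c = -4, d = -2.
So g(u) = -2u³ + 6u² - 4u - 2.
Then g(5) = -122.

-122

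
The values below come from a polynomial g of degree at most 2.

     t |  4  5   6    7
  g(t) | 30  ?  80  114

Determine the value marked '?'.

The 3 known points determine the degree-2 polynomial uniquely.
Write g(t) = at^2 + bt + c. Substituting each data point gives a linear system:
  16a + 4b + c = 30
  36a + 6b + c = 80
  49a + 7b + c = 114
Solving the system yields a = 3, b = -5, c = 2.
So g(t) = 3t^2 - 5t + 2.
Then g(5) = 52.

52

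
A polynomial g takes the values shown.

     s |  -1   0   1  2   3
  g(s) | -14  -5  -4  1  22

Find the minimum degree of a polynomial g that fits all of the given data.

Forward differences of the values at s = -1, 0, 1, 2, 3:
  g  : -14  -5  -4  1  22
  Δ  : 9  1  5  21
  Δ^2: -8  4  16
  Δ^3: 12  12
  Δ^4: 0
The third differences are constant (12) and nonzero, while all higher differences vanish, so the minimal degree is 3.

3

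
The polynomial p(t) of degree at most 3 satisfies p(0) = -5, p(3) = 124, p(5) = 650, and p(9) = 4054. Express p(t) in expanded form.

p(t) = 6t^3 - 4t^2 + t - 5

Write p(t) = at^3 + bt^2 + ct + d. Substituting each data point gives a linear system:
  d = -5
  27a + 9b + 3c + d = 124
  125a + 25b + 5c + d = 650
  729a + 81b + 9c + d = 4054
Solving the system yields a = 6, b = -4, c = 1, d = -5.
So p(t) = 6t³ - 4t² + t - 5.
Check: p(9) = 4054. ✓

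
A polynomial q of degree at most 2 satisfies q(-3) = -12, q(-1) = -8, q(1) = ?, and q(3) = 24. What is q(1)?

4

On equispaced nodes a degree-2 polynomial has vanishing third forward difference, so
  - q(-3) + 3·q(-1) - 3·q(1) + q(3) = 0.
Substituting the known values and solving for q(1):
  -3·q(1) = -12
  q(1) = 4.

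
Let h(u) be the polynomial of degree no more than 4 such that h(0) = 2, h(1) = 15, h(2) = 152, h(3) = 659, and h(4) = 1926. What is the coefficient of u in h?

-3

Write h(u) = au^4 + bu^3 + cu^2 + du + e. Substituting each data point gives a linear system:
  e = 2
  a + b + c + d + e = 15
  16a + 8b + 4c + 2d + e = 152
  81a + 27b + 9c + 3d + e = 659
  256a + 64b + 16c + 4d + e = 1926
Solving the system yields a = 6, b = 5, c = 5, d = -3, e = 2.
So h(u) = 6u⁴ + 5u³ + 5u² - 3u + 2.
The coefficient of u is -3.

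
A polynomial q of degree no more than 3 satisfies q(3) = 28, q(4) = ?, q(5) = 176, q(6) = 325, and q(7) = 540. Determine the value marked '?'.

81

On equispaced nodes a degree-3 polynomial has vanishing fourth forward difference, so
  q(3) - 4·q(4) + 6·q(5) - 4·q(6) + q(7) = 0.
Substituting the known values and solving for q(4):
  -4·q(4) = -324
  q(4) = 81.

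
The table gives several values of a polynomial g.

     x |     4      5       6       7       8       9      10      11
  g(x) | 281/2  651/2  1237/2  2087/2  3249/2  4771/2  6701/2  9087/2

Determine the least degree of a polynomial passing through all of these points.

Forward differences of the values at x = 4, 5, 6, 7, 8, 9, 10, 11:
  g  : 281/2  651/2  1237/2  2087/2  3249/2  4771/2  6701/2  9087/2
  Δ  : 185  293  425  581  761  965  1193
  Δ^2: 108  132  156  180  204  228
  Δ^3: 24  24  24  24  24
  Δ^4: 0  0  0  0
  Δ^5: 0  0  0
  Δ^6: 0  0
  Δ^7: 0
The third differences are constant (24) and nonzero, while all higher differences vanish, so the minimal degree is 3.

3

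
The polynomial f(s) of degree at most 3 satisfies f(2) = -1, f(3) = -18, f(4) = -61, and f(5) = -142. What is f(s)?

f(s) = -2s^3 + 5s^2 - 4s + 3

Write f(s) = as^3 + bs^2 + cs + d. Substituting each data point gives a linear system:
  8a + 4b + 2c + d = -1
  27a + 9b + 3c + d = -18
  64a + 16b + 4c + d = -61
  125a + 25b + 5c + d = -142
Solving the system yields a = -2, b = 5, c = -4, d = 3.
So f(s) = -2s^3 + 5s^2 - 4s + 3.
Check: f(5) = -142. ✓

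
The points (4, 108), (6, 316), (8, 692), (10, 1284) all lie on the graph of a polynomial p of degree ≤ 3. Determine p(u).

p(u) = u^3 + 3u^2 - 2u + 4

Write p(u) = au^3 + bu^2 + cu + d. Substituting each data point gives a linear system:
  64a + 16b + 4c + d = 108
  216a + 36b + 6c + d = 316
  512a + 64b + 8c + d = 692
  1000a + 100b + 10c + d = 1284
Solving the system yields a = 1, b = 3, c = -2, d = 4.
So p(u) = u^3 + 3u^2 - 2u + 4.
Check: p(4) = 108. ✓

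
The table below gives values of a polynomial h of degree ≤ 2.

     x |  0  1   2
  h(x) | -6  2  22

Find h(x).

h(x) = 6x^2 + 2x - 6

Write h(x) = ax^2 + bx + c. Substituting each data point gives a linear system:
  c = -6
  a + b + c = 2
  4a + 2b + c = 22
Solving the system yields a = 6, b = 2, c = -6.
So h(x) = 6x² + 2x - 6.
Check: h(0) = -6. ✓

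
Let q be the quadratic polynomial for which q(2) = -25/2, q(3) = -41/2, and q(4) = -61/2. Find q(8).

-181/2

Write q(n) = an^2 + bn + c. Substituting each data point gives a linear system:
  4a + 2b + c = -25/2
  9a + 3b + c = -41/2
  16a + 4b + c = -61/2
Solving the system yields a = -1, b = -3, c = -5/2.
So q(n) = -n^2 - 3n - 5/2.
Then q(8) = -181/2.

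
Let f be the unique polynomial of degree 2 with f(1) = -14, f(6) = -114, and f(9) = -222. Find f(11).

Write f(s) = as^2 + bs + c. Substituting each data point gives a linear system:
  a + b + c = -14
  36a + 6b + c = -114
  81a + 9b + c = -222
Solving the system yields a = -2, b = -6, c = -6.
So f(s) = -2s² - 6s - 6.
Then f(11) = -314.

-314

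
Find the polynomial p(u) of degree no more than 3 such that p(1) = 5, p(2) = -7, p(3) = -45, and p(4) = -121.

Using the Lagrange interpolation formula with nodes 1, 2, 3, 4:
  L_0(u) = (u - 2)(u - 3)(u - 4) / -6
  L_1(u) = (u - 1)(u - 3)(u - 4) / 2
  L_2(u) = (u - 1)(u - 2)(u - 4) / -2
  L_3(u) = (u - 1)(u - 2)(u - 3) / 6
Then p(u) = 5·L_0(u) - 7·L_1(u) - 45·L_2(u) - 121·L_3(u).
Expanding and collecting terms gives p(u) = -2u^3 - u^2 + 5u + 3.
Check: p(2) = -7. ✓

p(u) = -2u^3 - u^2 + 5u + 3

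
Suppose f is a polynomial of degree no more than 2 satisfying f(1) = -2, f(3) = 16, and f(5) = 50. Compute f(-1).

Using the Lagrange interpolation formula with nodes 1, 3, 5:
  L_0(s) = (s - 3)(s - 5) / 8
  L_1(s) = (s - 1)(s - 5) / -4
  L_2(s) = (s - 1)(s - 3) / 8
Then f(s) = -2·L_0(s) + 16·L_1(s) + 50·L_2(s).
Expanding and collecting terms gives f(s) = 2s^2 + s - 5.
Evaluating at s = -1: f(-1) = -4.

-4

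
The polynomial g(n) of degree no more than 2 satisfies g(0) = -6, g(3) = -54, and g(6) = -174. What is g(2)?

Forward differences of the values at n = 0, 3, 6:
  g  : -6  -54  -174
  Δ  : -48  -120
  Δ^2: -72
The second differences are constant, confirming degree 2.
Interpolating (Newton forward form) and evaluating at n = 2 gives g(2) = -30.

-30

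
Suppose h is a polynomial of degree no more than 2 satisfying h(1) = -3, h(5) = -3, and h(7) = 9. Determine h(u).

h(u) = u^2 - 6u + 2

Using the Lagrange interpolation formula with nodes 1, 5, 7:
  L_0(u) = (u - 5)(u - 7) / 24
  L_1(u) = (u - 1)(u - 7) / -8
  L_2(u) = (u - 1)(u - 5) / 12
Then h(u) = -3·L_0(u) - 3·L_1(u) + 9·L_2(u).
Expanding and collecting terms gives h(u) = u² - 6u + 2.
Check: h(5) = -3. ✓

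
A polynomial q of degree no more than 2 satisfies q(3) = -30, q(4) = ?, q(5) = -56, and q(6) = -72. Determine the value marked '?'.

The 3 known points determine the degree-2 polynomial uniquely.
Write q(u) = au^2 + bu + c. Substituting each data point gives a linear system:
  9a + 3b + c = -30
  25a + 5b + c = -56
  36a + 6b + c = -72
Solving the system yields a = -1, b = -5, c = -6.
So q(u) = -u^2 - 5u - 6.
Then q(4) = -42.

-42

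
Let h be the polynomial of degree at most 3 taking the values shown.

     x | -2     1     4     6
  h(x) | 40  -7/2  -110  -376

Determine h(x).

Write h(x) = ax^3 + bx^2 + cx + d. Substituting each data point gives a linear system:
  -8a + 4b - 2c + d = 40
  a + b + c + d = -7/2
  64a + 16b + 4c + d = -110
  216a + 36b + 6c + d = -376
Solving the system yields a = -2, b = 5/2, c = -6, d = 2.
So h(x) = -2x^3 + (5/2)x^2 - 6x + 2.
Check: h(1) = -7/2. ✓

h(x) = -2x^3 + (5/2)x^2 - 6x + 2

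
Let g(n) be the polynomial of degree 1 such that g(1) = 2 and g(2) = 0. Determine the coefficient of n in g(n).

-2

Write g(n) = an + b. Substituting each data point gives a linear system:
  a + b = 2
  2a + b = 0
Solving the system yields a = -2, b = 4.
So g(n) = -2n + 4.
The leading coefficient is -2.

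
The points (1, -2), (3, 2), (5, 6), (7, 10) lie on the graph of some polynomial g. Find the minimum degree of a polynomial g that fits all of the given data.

1

Forward differences of the values at x = 1, 3, 5, 7:
  g  : -2  2  6  10
  Δ  : 4  4  4
  Δ^2: 0  0
  Δ^3: 0
The first differences are constant (4) and nonzero, while all higher differences vanish, so the minimal degree is 1.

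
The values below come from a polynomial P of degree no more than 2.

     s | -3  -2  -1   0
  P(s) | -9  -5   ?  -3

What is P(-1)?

On equispaced nodes a degree-2 polynomial has vanishing third forward difference, so
  - P(-3) + 3·P(-2) - 3·P(-1) + P(0) = 0.
Substituting the known values and solving for P(-1):
  -3·P(-1) = 9
  P(-1) = -3.

-3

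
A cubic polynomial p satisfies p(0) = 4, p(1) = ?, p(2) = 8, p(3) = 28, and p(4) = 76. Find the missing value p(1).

On equispaced nodes a degree-3 polynomial has vanishing fourth forward difference, so
  p(0) - 4·p(1) + 6·p(2) - 4·p(3) + p(4) = 0.
Substituting the known values and solving for p(1):
  -4·p(1) = -16
  p(1) = 4.

4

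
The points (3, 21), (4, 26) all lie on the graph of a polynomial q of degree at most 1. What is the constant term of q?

6

Write q(n) = an + b. Substituting each data point gives a linear system:
  3a + b = 21
  4a + b = 26
Solving the system yields a = 5, b = 6.
So q(n) = 5n + 6.
The constant term is 6.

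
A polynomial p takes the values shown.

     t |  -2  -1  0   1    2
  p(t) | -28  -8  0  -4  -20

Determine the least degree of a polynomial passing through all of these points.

Forward differences of the values at t = -2, -1, 0, 1, 2:
  p  : -28  -8  0  -4  -20
  Δ  : 20  8  -4  -16
  Δ^2: -12  -12  -12
  Δ^3: 0  0
  Δ^4: 0
The second differences are constant (-12) and nonzero, while all higher differences vanish, so the minimal degree is 2.

2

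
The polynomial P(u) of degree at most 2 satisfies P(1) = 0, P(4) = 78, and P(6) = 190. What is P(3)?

Write P(u) = au^2 + bu + c. Substituting each data point gives a linear system:
  a + b + c = 0
  16a + 4b + c = 78
  36a + 6b + c = 190
Solving the system yields a = 6, b = -4, c = -2.
So P(u) = 6u^2 - 4u - 2.
Then P(3) = 40.

40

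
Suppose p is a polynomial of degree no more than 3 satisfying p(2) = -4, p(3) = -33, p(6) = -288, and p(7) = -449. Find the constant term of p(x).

Write p(x) = ax^3 + bx^2 + cx + d. Substituting each data point gives a linear system:
  8a + 4b + 2c + d = -4
  27a + 9b + 3c + d = -33
  216a + 36b + 6c + d = -288
  343a + 49b + 7c + d = -449
Solving the system yields a = -1, b = -3, c = 5, d = 6.
So p(x) = -x^3 - 3x^2 + 5x + 6.
The constant term is 6.

6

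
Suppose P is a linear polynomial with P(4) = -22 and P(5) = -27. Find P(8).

-42

Using the Lagrange interpolation formula with nodes 4, 5:
  L_0(n) = (n - 5) / -1
  L_1(n) = (n - 4) / 1
Then P(n) = -22·L_0(n) - 27·L_1(n).
Expanding and collecting terms gives P(n) = -5n - 2.
Evaluating at n = 8: P(8) = -42.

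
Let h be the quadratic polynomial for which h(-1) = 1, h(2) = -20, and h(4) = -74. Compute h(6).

Using the Lagrange interpolation formula with nodes -1, 2, 4:
  L_0(x) = (x - 2)(x - 4) / 15
  L_1(x) = (x + 1)(x - 4) / -6
  L_2(x) = (x + 1)(x - 2) / 10
Then h(x) = 1·L_0(x) - 20·L_1(x) - 74·L_2(x).
Expanding and collecting terms gives h(x) = -4x^2 - 3x + 2.
Evaluating at x = 6: h(6) = -160.

-160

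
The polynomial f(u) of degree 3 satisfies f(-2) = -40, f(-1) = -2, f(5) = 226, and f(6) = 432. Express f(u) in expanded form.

Write f(u) = au^3 + bu^2 + cu + d. Substituting each data point gives a linear system:
  -8a + 4b - 2c + d = -40
  -a + b - c + d = -2
  125a + 25b + 5c + d = 226
  216a + 36b + 6c + d = 432
Solving the system yields a = 3, b = -6, c = -1, d = 6.
So f(u) = 3u^3 - 6u^2 - u + 6.
Check: f(-2) = -40. ✓

f(u) = 3u^3 - 6u^2 - u + 6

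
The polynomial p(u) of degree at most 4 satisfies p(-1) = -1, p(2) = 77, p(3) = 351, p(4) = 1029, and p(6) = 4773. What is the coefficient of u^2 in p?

1

Write p(u) = au^4 + bu^3 + cu^2 + du + e. Substituting each data point gives a linear system:
  a - b + c - d + e = -1
  16a + 8b + 4c + 2d + e = 77
  81a + 27b + 9c + 3d + e = 351
  256a + 64b + 16c + 4d + e = 1029
  1296a + 216b + 36c + 6d + e = 4773
Solving the system yields a = 3, b = 4, c = 1, d = -2, e = -3.
So p(u) = 3u^4 + 4u^3 + u^2 - 2u - 3.
The coefficient of u^2 is 1.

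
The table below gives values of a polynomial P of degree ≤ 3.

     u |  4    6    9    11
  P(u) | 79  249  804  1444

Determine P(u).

P(u) = u^3 + u^2 - u + 3

Write P(u) = au^3 + bu^2 + cu + d. Substituting each data point gives a linear system:
  64a + 16b + 4c + d = 79
  216a + 36b + 6c + d = 249
  729a + 81b + 9c + d = 804
  1331a + 121b + 11c + d = 1444
Solving the system yields a = 1, b = 1, c = -1, d = 3.
So P(u) = u^3 + u^2 - u + 3.
Check: P(4) = 79. ✓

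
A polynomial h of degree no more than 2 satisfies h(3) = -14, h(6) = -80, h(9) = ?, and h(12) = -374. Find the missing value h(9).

On equispaced nodes a degree-2 polynomial has vanishing third forward difference, so
  - h(3) + 3·h(6) - 3·h(9) + h(12) = 0.
Substituting the known values and solving for h(9):
  -3·h(9) = 600
  h(9) = -200.

-200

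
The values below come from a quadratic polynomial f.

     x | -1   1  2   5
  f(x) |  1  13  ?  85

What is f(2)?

25

The 3 known points determine the degree-2 polynomial uniquely.
Write f(x) = ax^2 + bx + c. Substituting each data point gives a linear system:
  a - b + c = 1
  a + b + c = 13
  25a + 5b + c = 85
Solving the system yields a = 2, b = 6, c = 5.
So f(x) = 2x^2 + 6x + 5.
Then f(2) = 25.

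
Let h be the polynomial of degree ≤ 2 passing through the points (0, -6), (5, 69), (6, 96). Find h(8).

Using the Lagrange interpolation formula with nodes 0, 5, 6:
  L_0(u) = (u - 5)(u - 6) / 30
  L_1(u) = u(u - 6) / -5
  L_2(u) = u(u - 5) / 6
Then h(u) = -6·L_0(u) + 69·L_1(u) + 96·L_2(u).
Expanding and collecting terms gives h(u) = 2u^2 + 5u - 6.
Evaluating at u = 8: h(8) = 162.

162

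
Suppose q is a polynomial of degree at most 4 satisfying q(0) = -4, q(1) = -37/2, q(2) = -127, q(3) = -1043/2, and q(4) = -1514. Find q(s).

Write q(s) = as^4 + bs^3 + cs^2 + ds + e. Substituting each data point gives a linear system:
  e = -4
  a + b + c + d + e = -37/2
  16a + 8b + 4c + 2d + e = -127
  81a + 27b + 9c + 3d + e = -1043/2
  256a + 64b + 16c + 4d + e = -1514
Solving the system yields a = -5, b = -2, c = -6, d = -3/2, e = -4.
So q(s) = -5s^4 - 2s^3 - 6s^2 - (3/2)s - 4.
Check: q(2) = -127. ✓

q(s) = -5s^4 - 2s^3 - 6s^2 - (3/2)s - 4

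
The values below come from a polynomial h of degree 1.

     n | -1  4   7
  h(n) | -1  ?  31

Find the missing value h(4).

The 2 known points determine the degree-1 polynomial uniquely.
Write h(n) = an + b. Substituting each data point gives a linear system:
  -a + b = -1
  7a + b = 31
Solving the system yields a = 4, b = 3.
So h(n) = 4n + 3.
Then h(4) = 19.

19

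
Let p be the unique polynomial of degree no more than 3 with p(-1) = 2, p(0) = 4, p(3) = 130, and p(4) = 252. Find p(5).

434

Write p(n) = an^3 + bn^2 + cn + d. Substituting each data point gives a linear system:
  -a + b - c + d = 2
  d = 4
  27a + 9b + 3c + d = 130
  64a + 16b + 4c + d = 252
Solving the system yields a = 2, b = 6, c = 6, d = 4.
So p(n) = 2n^3 + 6n^2 + 6n + 4.
Then p(5) = 434.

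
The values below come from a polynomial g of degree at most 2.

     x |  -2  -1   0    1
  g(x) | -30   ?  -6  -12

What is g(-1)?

On equispaced nodes a degree-2 polynomial has vanishing third forward difference, so
  - g(-2) + 3·g(-1) - 3·g(0) + g(1) = 0.
Substituting the known values and solving for g(-1):
  3·g(-1) = -36
  g(-1) = -12.

-12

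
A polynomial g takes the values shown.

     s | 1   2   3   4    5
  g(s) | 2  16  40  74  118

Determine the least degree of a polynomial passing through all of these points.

2

Forward differences of the values at s = 1, 2, 3, 4, 5:
  g  : 2  16  40  74  118
  Δ  : 14  24  34  44
  Δ^2: 10  10  10
  Δ^3: 0  0
  Δ^4: 0
The second differences are constant (10) and nonzero, while all higher differences vanish, so the minimal degree is 2.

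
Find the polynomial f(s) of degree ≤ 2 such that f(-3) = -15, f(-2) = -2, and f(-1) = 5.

Write f(s) = as^2 + bs + c. Substituting each data point gives a linear system:
  9a - 3b + c = -15
  4a - 2b + c = -2
  a - b + c = 5
Solving the system yields a = -3, b = -2, c = 6.
So f(s) = -3s² - 2s + 6.
Check: f(-2) = -2. ✓

f(s) = -3s^2 - 2s + 6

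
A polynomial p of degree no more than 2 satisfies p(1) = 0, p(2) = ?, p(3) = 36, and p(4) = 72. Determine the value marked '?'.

The 3 known points determine the degree-2 polynomial uniquely.
Write p(u) = au^2 + bu + c. Substituting each data point gives a linear system:
  a + b + c = 0
  9a + 3b + c = 36
  16a + 4b + c = 72
Solving the system yields a = 6, b = -6, c = 0.
So p(u) = 6u^2 - 6u.
Then p(2) = 12.

12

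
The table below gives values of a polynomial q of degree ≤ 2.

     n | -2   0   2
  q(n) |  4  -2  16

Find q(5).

88

Write q(n) = an^2 + bn + c. Substituting each data point gives a linear system:
  4a - 2b + c = 4
  c = -2
  4a + 2b + c = 16
Solving the system yields a = 3, b = 3, c = -2.
So q(n) = 3n² + 3n - 2.
Then q(5) = 88.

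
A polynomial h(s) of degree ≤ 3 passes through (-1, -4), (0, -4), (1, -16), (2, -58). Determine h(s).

h(s) = -3s^3 - 6s^2 - 3s - 4

Write h(s) = as^3 + bs^2 + cs + d. Substituting each data point gives a linear system:
  -a + b - c + d = -4
  d = -4
  a + b + c + d = -16
  8a + 4b + 2c + d = -58
Solving the system yields a = -3, b = -6, c = -3, d = -4.
So h(s) = -3s^3 - 6s^2 - 3s - 4.
Check: h(0) = -4. ✓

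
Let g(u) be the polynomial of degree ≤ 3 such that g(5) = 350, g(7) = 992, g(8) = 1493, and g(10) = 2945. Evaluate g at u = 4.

173

Write g(u) = au^3 + bu^2 + cu + d. Substituting each data point gives a linear system:
  125a + 25b + 5c + d = 350
  343a + 49b + 7c + d = 992
  512a + 64b + 8c + d = 1493
  1000a + 100b + 10c + d = 2945
Solving the system yields a = 3, b = 0, c = -6, d = 5.
So g(u) = 3u^3 - 6u + 5.
Then g(4) = 173.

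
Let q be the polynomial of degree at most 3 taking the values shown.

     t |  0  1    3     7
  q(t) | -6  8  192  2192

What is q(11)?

Write q(t) = at^3 + bt^2 + ct + d. Substituting each data point gives a linear system:
  d = -6
  a + b + c + d = 8
  27a + 9b + 3c + d = 192
  343a + 49b + 7c + d = 2192
Solving the system yields a = 6, b = 2, c = 6, d = -6.
So q(t) = 6t³ + 2t² + 6t - 6.
Then q(11) = 8288.

8288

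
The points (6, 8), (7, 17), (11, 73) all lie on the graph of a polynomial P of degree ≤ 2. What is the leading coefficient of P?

1

Write P(n) = an^2 + bn + c. Substituting each data point gives a linear system:
  36a + 6b + c = 8
  49a + 7b + c = 17
  121a + 11b + c = 73
Solving the system yields a = 1, b = -4, c = -4.
So P(n) = n^2 - 4n - 4.
The leading coefficient is 1.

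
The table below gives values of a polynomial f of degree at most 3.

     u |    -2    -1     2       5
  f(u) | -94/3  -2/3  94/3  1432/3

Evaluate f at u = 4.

Using the Lagrange interpolation formula with nodes -2, -1, 2, 5:
  L_0(u) = (u + 1)(u - 2)(u - 5) / -28
  L_1(u) = (u + 2)(u - 2)(u - 5) / 18
  L_2(u) = (u + 2)(u + 1)(u - 5) / -36
  L_3(u) = (u + 2)(u + 1)(u - 2) / 126
Then f(u) = -94/3·L_0(u) - 2/3·L_1(u) + 94/3·L_2(u) + 1432/3·L_3(u).
Expanding and collecting terms gives f(u) = 4u^3 - u^2 - (1/3)u + 4.
Evaluating at u = 4: f(4) = 728/3.

728/3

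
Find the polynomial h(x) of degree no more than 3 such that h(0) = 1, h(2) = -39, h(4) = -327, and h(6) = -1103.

Write h(x) = ax^3 + bx^2 + cx + d. Substituting each data point gives a linear system:
  d = 1
  8a + 4b + 2c + d = -39
  64a + 16b + 4c + d = -327
  216a + 36b + 6c + d = -1103
Solving the system yields a = -5, b = -1, c = 2, d = 1.
So h(x) = -5x^3 - x^2 + 2x + 1.
Check: h(4) = -327. ✓

h(x) = -5x^3 - x^2 + 2x + 1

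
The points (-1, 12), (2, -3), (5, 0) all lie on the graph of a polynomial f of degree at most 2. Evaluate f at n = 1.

Using the Lagrange interpolation formula with nodes -1, 2, 5:
  L_0(n) = (n - 2)(n - 5) / 18
  L_1(n) = (n + 1)(n - 5) / -9
  L_2(n) = (n + 1)(n - 2) / 18
Then f(n) = 12·L_0(n) - 3·L_1(n) + 0·L_2(n).
Expanding and collecting terms gives f(n) = n^2 - 6n + 5.
Evaluating at n = 1: f(1) = 0.

0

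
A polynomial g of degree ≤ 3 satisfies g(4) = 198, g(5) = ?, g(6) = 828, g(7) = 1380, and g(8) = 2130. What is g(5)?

On equispaced nodes a degree-3 polynomial has vanishing fourth forward difference, so
  g(4) - 4·g(5) + 6·g(6) - 4·g(7) + g(8) = 0.
Substituting the known values and solving for g(5):
  -4·g(5) = -1776
  g(5) = 444.

444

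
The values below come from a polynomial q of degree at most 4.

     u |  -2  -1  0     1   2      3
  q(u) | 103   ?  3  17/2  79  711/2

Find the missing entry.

35/2

The 5 known points determine the degree-4 polynomial uniquely.
Write q(u) = au^4 + bu^3 + cu^2 + du + e. Substituting each data point gives a linear system:
  16a - 8b + 4c - 2d + e = 103
  e = 3
  a + b + c + d + e = 17/2
  16a + 8b + 4c + 2d + e = 79
  81a + 27b + 9c + 3d + e = 711/2
Solving the system yields a = 4, b = -1/2, c = 6, d = -4, e = 3.
So q(u) = 4u⁴ - (1/2)u³ + 6u² - 4u + 3.
Then q(-1) = 35/2.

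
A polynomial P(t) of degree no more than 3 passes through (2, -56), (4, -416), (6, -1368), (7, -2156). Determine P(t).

Using the Lagrange interpolation formula with nodes 2, 4, 6, 7:
  L_0(t) = (t - 4)(t - 6)(t - 7) / -40
  L_1(t) = (t - 2)(t - 6)(t - 7) / 12
  L_2(t) = (t - 2)(t - 4)(t - 7) / -8
  L_3(t) = (t - 2)(t - 4)(t - 6) / 15
Then P(t) = -56·L_0(t) - 416·L_1(t) - 1368·L_2(t) - 2156·L_3(t).
Expanding and collecting terms gives P(t) = -6t^3 - 2t^2.
Check: P(6) = -1368. ✓

P(t) = -6t^3 - 2t^2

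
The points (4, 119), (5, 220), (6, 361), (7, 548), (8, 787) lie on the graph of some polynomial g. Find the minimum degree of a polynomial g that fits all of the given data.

Forward differences of the values at n = 4, 5, 6, 7, 8:
  g  : 119  220  361  548  787
  Δ  : 101  141  187  239
  Δ^2: 40  46  52
  Δ^3: 6  6
  Δ^4: 0
The third differences are constant (6) and nonzero, while all higher differences vanish, so the minimal degree is 3.

3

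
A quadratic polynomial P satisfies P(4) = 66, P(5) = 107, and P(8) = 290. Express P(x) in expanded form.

Write P(x) = ax^2 + bx + c. Substituting each data point gives a linear system:
  16a + 4b + c = 66
  25a + 5b + c = 107
  64a + 8b + c = 290
Solving the system yields a = 5, b = -4, c = 2.
So P(x) = 5x^2 - 4x + 2.
Check: P(4) = 66. ✓

P(x) = 5x^2 - 4x + 2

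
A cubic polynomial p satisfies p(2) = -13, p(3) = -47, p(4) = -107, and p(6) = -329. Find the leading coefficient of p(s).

-1

Write p(s) = as^3 + bs^2 + cs + d. Substituting each data point gives a linear system:
  8a + 4b + 2c + d = -13
  27a + 9b + 3c + d = -47
  64a + 16b + 4c + d = -107
  216a + 36b + 6c + d = -329
Solving the system yields a = -1, b = -4, c = 5, d = 1.
So p(s) = -s³ - 4s² + 5s + 1.
The leading coefficient is -1.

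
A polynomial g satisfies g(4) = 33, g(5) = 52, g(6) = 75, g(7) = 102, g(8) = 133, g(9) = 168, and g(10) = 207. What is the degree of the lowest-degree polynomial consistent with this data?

2

Forward differences of the values at u = 4, 5, 6, 7, 8, 9, 10:
  g  : 33  52  75  102  133  168  207
  Δ  : 19  23  27  31  35  39
  Δ^2: 4  4  4  4  4
  Δ^3: 0  0  0  0
  Δ^4: 0  0  0
  Δ^5: 0  0
  Δ^6: 0
The second differences are constant (4) and nonzero, while all higher differences vanish, so the minimal degree is 2.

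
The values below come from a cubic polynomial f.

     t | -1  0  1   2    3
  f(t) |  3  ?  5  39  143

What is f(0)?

The 4 known points determine the degree-3 polynomial uniquely.
Write f(t) = at^3 + bt^2 + ct + d. Substituting each data point gives a linear system:
  -a + b - c + d = 3
  a + b + c + d = 5
  8a + 4b + 2c + d = 39
  27a + 9b + 3c + d = 143
Solving the system yields a = 6, b = -1, c = -5, d = 5.
So f(t) = 6t^3 - t^2 - 5t + 5.
Then f(0) = 5.

5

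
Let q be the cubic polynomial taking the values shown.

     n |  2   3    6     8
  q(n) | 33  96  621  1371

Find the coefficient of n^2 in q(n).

6

Write q(n) = an^3 + bn^2 + cn + d. Substituting each data point gives a linear system:
  8a + 4b + 2c + d = 33
  27a + 9b + 3c + d = 96
  216a + 36b + 6c + d = 621
  512a + 64b + 8c + d = 1371
Solving the system yields a = 2, b = 6, c = -5, d = 3.
So q(n) = 2n³ + 6n² - 5n + 3.
The coefficient of n^2 is 6.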